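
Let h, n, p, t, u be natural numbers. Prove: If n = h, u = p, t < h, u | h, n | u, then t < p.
Since n = h and n | u, h | u. Since u | h, h = u. u = p, so h = p. Because t < h, t < p.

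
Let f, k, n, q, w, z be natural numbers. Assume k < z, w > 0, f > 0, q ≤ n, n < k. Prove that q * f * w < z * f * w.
n < k and k < z, therefore n < z. q ≤ n, so q < z. Since f > 0, q * f < z * f. From w > 0, q * f * w < z * f * w.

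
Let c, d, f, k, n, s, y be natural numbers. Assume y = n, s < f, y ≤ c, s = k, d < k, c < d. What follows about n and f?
n < f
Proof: Since y = n and y ≤ c, n ≤ c. c < d and d < k, hence c < k. n ≤ c, so n < k. s = k and s < f, therefore k < f. n < k, so n < f.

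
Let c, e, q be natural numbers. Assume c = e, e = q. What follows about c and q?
c = q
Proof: c = e and e = q. By transitivity, c = q.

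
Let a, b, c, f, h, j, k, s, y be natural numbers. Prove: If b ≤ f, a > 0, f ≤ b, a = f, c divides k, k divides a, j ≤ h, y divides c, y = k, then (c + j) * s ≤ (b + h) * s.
f ≤ b and b ≤ f, therefore f = b. a = f, so a = b. y = k and y divides c, thus k divides c. Since c divides k, k = c. k divides a and a > 0, hence k ≤ a. Since k = c, c ≤ a. Since a = b, c ≤ b. Because j ≤ h, c + j ≤ b + h. By multiplying by a non-negative, (c + j) * s ≤ (b + h) * s.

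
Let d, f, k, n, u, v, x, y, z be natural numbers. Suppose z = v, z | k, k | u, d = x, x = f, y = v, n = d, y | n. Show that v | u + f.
Since z = v and z | k, v | k. Since k | u, v | u. Because d = x and x = f, d = f. n = d and y | n, thus y | d. Since y = v, v | d. d = f, so v | f. Since v | u, v | u + f.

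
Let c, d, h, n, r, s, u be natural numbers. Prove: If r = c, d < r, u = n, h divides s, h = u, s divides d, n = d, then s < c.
h = u and u = n, therefore h = n. From n = d, h = d. h divides s, so d divides s. From s divides d, d = s. Since d < r, s < r. Since r = c, s < c.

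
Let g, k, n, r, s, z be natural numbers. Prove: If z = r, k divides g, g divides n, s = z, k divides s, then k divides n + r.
k divides g and g divides n, so k divides n. Since s = z and z = r, s = r. k divides s, so k divides r. Since k divides n, k divides n + r.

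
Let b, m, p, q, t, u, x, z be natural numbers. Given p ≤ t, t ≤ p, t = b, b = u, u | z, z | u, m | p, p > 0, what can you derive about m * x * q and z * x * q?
m * x * q ≤ z * x * q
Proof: p ≤ t and t ≤ p, so p = t. t = b, so p = b. From b = u, p = u. u | z and z | u, therefore u = z. Since p = u, p = z. Because m | p and p > 0, m ≤ p. p = z, so m ≤ z. Then m * x ≤ z * x. Then m * x * q ≤ z * x * q.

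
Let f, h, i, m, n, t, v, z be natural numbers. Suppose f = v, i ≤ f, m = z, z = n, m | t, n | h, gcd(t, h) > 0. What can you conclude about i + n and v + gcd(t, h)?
i + n ≤ v + gcd(t, h)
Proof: f = v and i ≤ f, so i ≤ v. From m = z and z = n, m = n. Since m | t, n | t. Since n | h, n | gcd(t, h). Since gcd(t, h) > 0, n ≤ gcd(t, h). Since i ≤ v, i + n ≤ v + gcd(t, h).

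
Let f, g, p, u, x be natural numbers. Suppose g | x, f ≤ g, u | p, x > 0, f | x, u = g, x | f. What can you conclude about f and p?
f | p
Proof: x | f and f | x, so x = f. Because g | x and x > 0, g ≤ x. From x = f, g ≤ f. Because f ≤ g, g = f. u = g, so u = f. Since u | p, f | p.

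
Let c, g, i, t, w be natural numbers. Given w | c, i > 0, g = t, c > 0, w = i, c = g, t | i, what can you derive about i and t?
i = t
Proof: c = g and g = t, hence c = t. w = i and w | c, thus i | c. c > 0, so i ≤ c. Since c = t, i ≤ t. From t | i and i > 0, t ≤ i. i ≤ t, so i = t.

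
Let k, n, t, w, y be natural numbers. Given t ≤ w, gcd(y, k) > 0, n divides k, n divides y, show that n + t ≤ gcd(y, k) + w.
n divides y and n divides k, so n divides gcd(y, k). Since gcd(y, k) > 0, n ≤ gcd(y, k). Because t ≤ w, n + t ≤ gcd(y, k) + w.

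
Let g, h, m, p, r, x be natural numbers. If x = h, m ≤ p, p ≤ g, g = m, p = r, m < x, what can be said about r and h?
r < h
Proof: From g = m and p ≤ g, p ≤ m. Since m ≤ p, m = p. p = r, so m = r. From x = h and m < x, m < h. m = r, so r < h.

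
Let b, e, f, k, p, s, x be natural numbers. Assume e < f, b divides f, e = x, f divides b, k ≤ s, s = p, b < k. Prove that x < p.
Because f divides b and b divides f, f = b. e = x and e < f, thus x < f. f = b, so x < b. s = p and k ≤ s, hence k ≤ p. Because b < k, b < p. From x < b, x < p.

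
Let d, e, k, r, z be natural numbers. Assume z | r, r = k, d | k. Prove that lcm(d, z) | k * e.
From r = k and z | r, z | k. d | k, so lcm(d, z) | k. Then lcm(d, z) | k * e.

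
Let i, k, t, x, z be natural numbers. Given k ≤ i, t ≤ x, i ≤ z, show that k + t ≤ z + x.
k ≤ i and i ≤ z, therefore k ≤ z. From t ≤ x, k + t ≤ z + x.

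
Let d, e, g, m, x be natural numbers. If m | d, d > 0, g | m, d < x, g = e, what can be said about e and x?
e < x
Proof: g | m and m | d, hence g | d. d > 0, so g ≤ d. g = e, so e ≤ d. d < x, so e < x.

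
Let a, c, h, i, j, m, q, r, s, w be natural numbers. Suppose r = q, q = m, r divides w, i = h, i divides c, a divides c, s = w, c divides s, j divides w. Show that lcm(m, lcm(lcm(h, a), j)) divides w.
r = q and q = m, therefore r = m. r divides w, so m divides w. i = h and i divides c, so h divides c. Since a divides c, lcm(h, a) divides c. s = w and c divides s, thus c divides w. lcm(h, a) divides c, so lcm(h, a) divides w. Since j divides w, lcm(lcm(h, a), j) divides w. Since m divides w, lcm(m, lcm(lcm(h, a), j)) divides w.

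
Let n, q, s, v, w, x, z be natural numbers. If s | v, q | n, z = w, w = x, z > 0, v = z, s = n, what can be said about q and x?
q ≤ x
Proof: Since z = w and w = x, z = x. s = n and s | v, so n | v. v = z, so n | z. q | n, so q | z. Because z > 0, q ≤ z. Since z = x, q ≤ x.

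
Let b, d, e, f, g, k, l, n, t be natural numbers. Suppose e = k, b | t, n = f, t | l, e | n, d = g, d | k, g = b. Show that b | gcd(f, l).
d = g and d | k, therefore g | k. Since g = b, b | k. e = k and e | n, thus k | n. Since n = f, k | f. From b | k, b | f. Since b | t and t | l, b | l. Since b | f, b | gcd(f, l).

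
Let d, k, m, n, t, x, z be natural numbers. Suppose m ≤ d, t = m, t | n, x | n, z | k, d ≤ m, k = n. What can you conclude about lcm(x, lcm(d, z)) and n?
lcm(x, lcm(d, z)) | n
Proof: m ≤ d and d ≤ m, thus m = d. t = m and t | n, so m | n. m = d, so d | n. k = n and z | k, therefore z | n. d | n, so lcm(d, z) | n. x | n, so lcm(x, lcm(d, z)) | n.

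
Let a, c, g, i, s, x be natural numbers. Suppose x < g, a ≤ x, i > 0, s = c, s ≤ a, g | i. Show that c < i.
Since s = c and s ≤ a, c ≤ a. a ≤ x, so c ≤ x. From g | i and i > 0, g ≤ i. Since x < g, x < i. c ≤ x, so c < i.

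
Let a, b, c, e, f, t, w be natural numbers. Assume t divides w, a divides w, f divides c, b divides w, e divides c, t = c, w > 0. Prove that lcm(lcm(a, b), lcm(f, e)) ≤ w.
Since a divides w and b divides w, lcm(a, b) divides w. From f divides c and e divides c, lcm(f, e) divides c. t = c and t divides w, hence c divides w. lcm(f, e) divides c, so lcm(f, e) divides w. From lcm(a, b) divides w, lcm(lcm(a, b), lcm(f, e)) divides w. Since w > 0, lcm(lcm(a, b), lcm(f, e)) ≤ w.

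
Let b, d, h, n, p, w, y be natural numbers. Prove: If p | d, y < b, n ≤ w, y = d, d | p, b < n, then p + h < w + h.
From d | p and p | d, d = p. Since y = d, y = p. y < b and b < n, hence y < n. Since n ≤ w, y < w. From y = p, p < w. Then p + h < w + h.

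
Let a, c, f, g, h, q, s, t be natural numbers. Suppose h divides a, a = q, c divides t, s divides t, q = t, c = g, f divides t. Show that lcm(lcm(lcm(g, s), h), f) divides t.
From c = g and c divides t, g divides t. Since s divides t, lcm(g, s) divides t. a = q and q = t, therefore a = t. Since h divides a, h divides t. lcm(g, s) divides t, so lcm(lcm(g, s), h) divides t. f divides t, so lcm(lcm(lcm(g, s), h), f) divides t.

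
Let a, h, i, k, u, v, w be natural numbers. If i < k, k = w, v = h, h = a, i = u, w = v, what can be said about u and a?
u < a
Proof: From k = w and w = v, k = v. Since v = h, k = h. h = a, so k = a. Since i < k, i < a. Since i = u, u < a.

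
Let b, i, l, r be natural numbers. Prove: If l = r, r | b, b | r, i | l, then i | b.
r | b and b | r, thus r = b. l = r, so l = b. Because i | l, i | b.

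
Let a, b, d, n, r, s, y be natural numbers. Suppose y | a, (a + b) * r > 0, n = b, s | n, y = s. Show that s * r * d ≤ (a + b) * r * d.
Since y = s and y | a, s | a. From n = b and s | n, s | b. s | a, so s | a + b. Then s * r | (a + b) * r. (a + b) * r > 0, so s * r ≤ (a + b) * r. Then s * r * d ≤ (a + b) * r * d.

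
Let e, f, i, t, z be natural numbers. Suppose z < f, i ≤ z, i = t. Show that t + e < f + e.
i ≤ z and z < f, thus i < f. i = t, so t < f. Then t + e < f + e.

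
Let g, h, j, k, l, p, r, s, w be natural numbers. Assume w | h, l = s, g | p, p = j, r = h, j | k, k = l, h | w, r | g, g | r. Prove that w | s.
Because h | w and w | h, h = w. Since r = h, r = w. k = l and l = s, so k = s. From g | r and r | g, g = r. p = j and g | p, hence g | j. Since g = r, r | j. Since j | k, r | k. Since k = s, r | s. Since r = w, w | s.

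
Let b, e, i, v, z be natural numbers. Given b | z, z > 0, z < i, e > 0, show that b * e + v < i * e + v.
b | z and z > 0, hence b ≤ z. z < i, so b < i. e > 0, so b * e < i * e. Then b * e + v < i * e + v.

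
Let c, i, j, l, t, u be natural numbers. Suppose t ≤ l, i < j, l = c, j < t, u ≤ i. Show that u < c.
u ≤ i and i < j, therefore u < j. j < t, so u < t. l = c and t ≤ l, thus t ≤ c. Since u < t, u < c.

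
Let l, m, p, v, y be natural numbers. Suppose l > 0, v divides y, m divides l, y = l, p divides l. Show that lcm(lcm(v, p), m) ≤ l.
y = l and v divides y, thus v divides l. Since p divides l, lcm(v, p) divides l. Since m divides l, lcm(lcm(v, p), m) divides l. l > 0, so lcm(lcm(v, p), m) ≤ l.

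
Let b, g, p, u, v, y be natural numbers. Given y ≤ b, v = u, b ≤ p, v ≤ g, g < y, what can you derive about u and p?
u < p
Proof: From g < y and y ≤ b, g < b. Since v ≤ g, v < b. From v = u, u < b. Since b ≤ p, u < p.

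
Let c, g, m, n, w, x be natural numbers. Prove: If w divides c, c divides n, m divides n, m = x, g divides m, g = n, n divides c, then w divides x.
From c divides n and n divides c, c = n. Since g = n and g divides m, n divides m. Since m divides n, n = m. c = n, so c = m. Because m = x, c = x. w divides c, so w divides x.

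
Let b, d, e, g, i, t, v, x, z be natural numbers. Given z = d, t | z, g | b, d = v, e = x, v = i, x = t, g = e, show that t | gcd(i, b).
From z = d and d = v, z = v. t | z, so t | v. v = i, so t | i. g = e and g | b, hence e | b. e = x, so x | b. Since x = t, t | b. t | i, so t | gcd(i, b).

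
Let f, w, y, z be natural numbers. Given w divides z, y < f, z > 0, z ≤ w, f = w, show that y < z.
w divides z and z > 0, thus w ≤ z. Since z ≤ w, w = z. Because f = w and y < f, y < w. Since w = z, y < z.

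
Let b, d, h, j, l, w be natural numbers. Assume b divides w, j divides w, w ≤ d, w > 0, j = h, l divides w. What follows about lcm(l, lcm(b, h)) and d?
lcm(l, lcm(b, h)) ≤ d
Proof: From j = h and j divides w, h divides w. b divides w, so lcm(b, h) divides w. Since l divides w, lcm(l, lcm(b, h)) divides w. Since w > 0, lcm(l, lcm(b, h)) ≤ w. w ≤ d, so lcm(l, lcm(b, h)) ≤ d.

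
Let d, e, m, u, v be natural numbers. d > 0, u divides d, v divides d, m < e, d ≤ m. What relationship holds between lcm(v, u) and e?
lcm(v, u) < e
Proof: v divides d and u divides d, hence lcm(v, u) divides d. d > 0, so lcm(v, u) ≤ d. d ≤ m and m < e, so d < e. From lcm(v, u) ≤ d, lcm(v, u) < e.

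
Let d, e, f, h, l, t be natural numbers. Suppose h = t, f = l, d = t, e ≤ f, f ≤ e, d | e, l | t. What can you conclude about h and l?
h = l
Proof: e ≤ f and f ≤ e, thus e = f. Since d | e, d | f. Since d = t, t | f. f = l, so t | l. l | t, so t = l. From h = t, h = l.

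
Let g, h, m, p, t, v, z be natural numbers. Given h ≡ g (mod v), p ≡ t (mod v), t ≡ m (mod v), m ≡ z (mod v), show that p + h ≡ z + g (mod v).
From p ≡ t (mod v) and t ≡ m (mod v), p ≡ m (mod v). m ≡ z (mod v), so p ≡ z (mod v). Combined with h ≡ g (mod v), by adding congruences, p + h ≡ z + g (mod v).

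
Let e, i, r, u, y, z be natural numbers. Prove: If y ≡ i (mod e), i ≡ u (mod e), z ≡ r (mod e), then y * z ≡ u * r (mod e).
y ≡ i (mod e) and i ≡ u (mod e), so y ≡ u (mod e). Since z ≡ r (mod e), y * z ≡ u * r (mod e).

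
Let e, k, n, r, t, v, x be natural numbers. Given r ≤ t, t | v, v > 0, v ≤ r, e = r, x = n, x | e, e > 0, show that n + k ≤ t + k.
t | v and v > 0, so t ≤ v. v ≤ r, so t ≤ r. r ≤ t, so r = t. x = n and x | e, therefore n | e. Since e > 0, n ≤ e. e = r, so n ≤ r. From r = t, n ≤ t. Then n + k ≤ t + k.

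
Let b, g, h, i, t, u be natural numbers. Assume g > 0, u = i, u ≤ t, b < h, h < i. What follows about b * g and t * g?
b * g < t * g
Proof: b < h and h < i, so b < i. u = i and u ≤ t, so i ≤ t. b < i, so b < t. Since g > 0, by multiplying by a positive, b * g < t * g.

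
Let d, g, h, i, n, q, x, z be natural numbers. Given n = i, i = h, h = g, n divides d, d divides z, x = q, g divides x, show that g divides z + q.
Because n = i and i = h, n = h. Since h = g, n = g. n divides d and d divides z, hence n divides z. Because n = g, g divides z. Since x = q and g divides x, g divides q. g divides z, so g divides z + q.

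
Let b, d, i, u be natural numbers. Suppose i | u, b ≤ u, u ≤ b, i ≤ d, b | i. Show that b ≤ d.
Since u ≤ b and b ≤ u, u = b. Since i | u, i | b. Since b | i, i = b. Since i ≤ d, b ≤ d.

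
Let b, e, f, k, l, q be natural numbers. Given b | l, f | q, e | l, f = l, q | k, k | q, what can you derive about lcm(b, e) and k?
lcm(b, e) | k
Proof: b | l and e | l, hence lcm(b, e) | l. Because q | k and k | q, q = k. f = l and f | q, so l | q. q = k, so l | k. lcm(b, e) | l, so lcm(b, e) | k.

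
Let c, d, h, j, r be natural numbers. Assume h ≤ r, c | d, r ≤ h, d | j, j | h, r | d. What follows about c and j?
c | j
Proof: h ≤ r and r ≤ h, thus h = r. j | h, so j | r. Since r | d, j | d. d | j, so d = j. Since c | d, c | j.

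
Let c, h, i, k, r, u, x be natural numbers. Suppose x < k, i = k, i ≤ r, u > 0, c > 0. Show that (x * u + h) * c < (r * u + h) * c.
i = k and i ≤ r, hence k ≤ r. x < k, so x < r. Since u > 0, x * u < r * u. Then x * u + h < r * u + h. From c > 0, (x * u + h) * c < (r * u + h) * c.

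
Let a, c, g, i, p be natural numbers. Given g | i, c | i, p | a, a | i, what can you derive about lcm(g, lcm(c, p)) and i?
lcm(g, lcm(c, p)) | i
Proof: Since p | a and a | i, p | i. Since c | i, lcm(c, p) | i. g | i, so lcm(g, lcm(c, p)) | i.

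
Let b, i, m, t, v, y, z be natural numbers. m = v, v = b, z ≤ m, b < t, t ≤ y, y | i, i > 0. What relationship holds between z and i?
z < i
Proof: m = v and v = b, thus m = b. z ≤ m, so z ≤ b. Because y | i and i > 0, y ≤ i. Since t ≤ y, t ≤ i. b < t, so b < i. Because z ≤ b, z < i.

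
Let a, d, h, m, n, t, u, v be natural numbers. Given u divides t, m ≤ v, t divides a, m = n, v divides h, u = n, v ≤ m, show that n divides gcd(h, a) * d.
v ≤ m and m ≤ v, thus v = m. From m = n, v = n. v divides h, so n divides h. u = n and u divides t, so n divides t. Since t divides a, n divides a. n divides h, so n divides gcd(h, a). Then n divides gcd(h, a) * d.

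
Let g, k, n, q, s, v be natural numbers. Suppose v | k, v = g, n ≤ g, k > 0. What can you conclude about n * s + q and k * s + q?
n * s + q ≤ k * s + q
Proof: v | k and k > 0, so v ≤ k. v = g, so g ≤ k. n ≤ g, so n ≤ k. Then n * s ≤ k * s. Then n * s + q ≤ k * s + q.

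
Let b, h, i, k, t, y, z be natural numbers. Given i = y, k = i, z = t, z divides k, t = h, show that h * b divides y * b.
From z = t and z divides k, t divides k. k = i, so t divides i. i = y, so t divides y. Since t = h, h divides y. Then h * b divides y * b.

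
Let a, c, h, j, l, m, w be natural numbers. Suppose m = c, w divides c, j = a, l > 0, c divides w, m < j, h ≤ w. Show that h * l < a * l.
Since w divides c and c divides w, w = c. Since h ≤ w, h ≤ c. m = c and m < j, therefore c < j. j = a, so c < a. h ≤ c, so h < a. Because l > 0, by multiplying by a positive, h * l < a * l.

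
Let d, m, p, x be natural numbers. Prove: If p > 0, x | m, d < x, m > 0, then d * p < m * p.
Because x | m and m > 0, x ≤ m. Since d < x, d < m. Because p > 0, d * p < m * p.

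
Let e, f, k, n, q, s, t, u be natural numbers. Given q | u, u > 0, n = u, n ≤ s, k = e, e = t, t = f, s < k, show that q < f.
q | u and u > 0, so q ≤ u. n = u and n ≤ s, so u ≤ s. q ≤ u, so q ≤ s. k = e and e = t, hence k = t. Since t = f, k = f. s < k, so s < f. q ≤ s, so q < f.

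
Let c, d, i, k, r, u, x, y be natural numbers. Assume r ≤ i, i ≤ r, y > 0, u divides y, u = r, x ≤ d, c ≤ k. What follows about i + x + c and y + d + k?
i + x + c ≤ y + d + k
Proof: r ≤ i and i ≤ r, thus r = i. Since u = r, u = i. u divides y and y > 0, therefore u ≤ y. u = i, so i ≤ y. Since x ≤ d and c ≤ k, x + c ≤ d + k. Since i ≤ y, i + x + c ≤ y + d + k.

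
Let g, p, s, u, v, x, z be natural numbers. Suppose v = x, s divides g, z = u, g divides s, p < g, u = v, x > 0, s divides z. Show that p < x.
u = v and v = x, thus u = x. Because s divides g and g divides s, s = g. z = u and s divides z, so s divides u. Since s = g, g divides u. u = x, so g divides x. From x > 0, g ≤ x. p < g, so p < x.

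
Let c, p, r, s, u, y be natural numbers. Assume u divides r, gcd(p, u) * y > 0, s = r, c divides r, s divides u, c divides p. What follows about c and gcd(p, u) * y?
c ≤ gcd(p, u) * y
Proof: s = r and s divides u, hence r divides u. Since u divides r, r = u. c divides r, so c divides u. c divides p, so c divides gcd(p, u). Then c divides gcd(p, u) * y. gcd(p, u) * y > 0, so c ≤ gcd(p, u) * y.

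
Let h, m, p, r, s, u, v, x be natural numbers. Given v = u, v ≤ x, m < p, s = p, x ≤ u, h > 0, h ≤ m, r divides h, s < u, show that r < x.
From v = u and v ≤ x, u ≤ x. x ≤ u, so u = x. r divides h and h > 0, thus r ≤ h. h ≤ m, so r ≤ m. s = p and s < u, thus p < u. m < p, so m < u. r ≤ m, so r < u. u = x, so r < x.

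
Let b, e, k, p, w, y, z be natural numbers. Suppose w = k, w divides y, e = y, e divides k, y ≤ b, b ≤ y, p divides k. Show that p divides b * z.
w = k and w divides y, so k divides y. e = y and e divides k, therefore y divides k. Since k divides y, k = y. Because y ≤ b and b ≤ y, y = b. Since k = y, k = b. Because p divides k, p divides b. Then p divides b * z.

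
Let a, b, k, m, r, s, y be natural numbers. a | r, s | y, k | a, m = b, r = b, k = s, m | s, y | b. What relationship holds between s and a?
s = a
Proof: k = s and k | a, hence s | a. m = b and m | s, therefore b | s. Because s | y and y | b, s | b. Since b | s, b = s. r = b and a | r, thus a | b. b = s, so a | s. s | a, so s = a.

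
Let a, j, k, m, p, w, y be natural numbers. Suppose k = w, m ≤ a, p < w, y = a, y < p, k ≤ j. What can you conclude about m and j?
m < j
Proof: Since y = a and y < p, a < p. Since m ≤ a, m < p. p < w, so m < w. k = w and k ≤ j, thus w ≤ j. Since m < w, m < j.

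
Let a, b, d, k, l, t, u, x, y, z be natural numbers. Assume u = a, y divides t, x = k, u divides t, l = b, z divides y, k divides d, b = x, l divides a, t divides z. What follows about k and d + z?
k divides d + z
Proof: From b = x and x = k, b = k. From l = b and l divides a, b divides a. From b = k, k divides a. From z divides y and y divides t, z divides t. Since t divides z, t = z. u = a and u divides t, thus a divides t. t = z, so a divides z. k divides a, so k divides z. Since k divides d, k divides d + z.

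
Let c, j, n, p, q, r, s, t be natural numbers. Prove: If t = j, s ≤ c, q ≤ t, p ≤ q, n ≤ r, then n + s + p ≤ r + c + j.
From n ≤ r and s ≤ c, n + s ≤ r + c. t = j and q ≤ t, therefore q ≤ j. Since p ≤ q, p ≤ j. n + s ≤ r + c, so n + s + p ≤ r + c + j.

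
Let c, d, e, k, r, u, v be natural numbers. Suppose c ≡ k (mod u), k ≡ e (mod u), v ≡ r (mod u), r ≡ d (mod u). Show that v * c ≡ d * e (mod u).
v ≡ r (mod u) and r ≡ d (mod u), so v ≡ d (mod u). c ≡ k (mod u) and k ≡ e (mod u), therefore c ≡ e (mod u). Since v ≡ d (mod u), by multiplying congruences, v * c ≡ d * e (mod u).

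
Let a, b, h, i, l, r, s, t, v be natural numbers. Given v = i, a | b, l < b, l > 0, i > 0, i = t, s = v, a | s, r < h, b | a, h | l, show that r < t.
h | l and l > 0, so h ≤ l. Since l < b, h < b. r < h, so r < b. a | b and b | a, hence a = b. Since s = v and a | s, a | v. Since a = b, b | v. Since v = i, b | i. i > 0, so b ≤ i. Since r < b, r < i. i = t, so r < t.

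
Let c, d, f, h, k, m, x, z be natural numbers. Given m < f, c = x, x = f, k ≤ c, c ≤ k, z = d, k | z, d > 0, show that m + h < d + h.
c = x and x = f, thus c = f. k ≤ c and c ≤ k, hence k = c. z = d and k | z, thus k | d. k = c, so c | d. d > 0, so c ≤ d. c = f, so f ≤ d. Since m < f, m < d. Then m + h < d + h.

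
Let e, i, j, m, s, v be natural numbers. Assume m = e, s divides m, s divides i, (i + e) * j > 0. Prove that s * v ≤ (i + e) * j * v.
m = e and s divides m, so s divides e. s divides i, so s divides i + e. Then s divides (i + e) * j. Because (i + e) * j > 0, s ≤ (i + e) * j. By multiplying by a non-negative, s * v ≤ (i + e) * j * v.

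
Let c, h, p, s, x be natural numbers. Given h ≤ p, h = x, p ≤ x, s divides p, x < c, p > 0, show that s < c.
From s divides p and p > 0, s ≤ p. h = x and h ≤ p, therefore x ≤ p. Since p ≤ x, x = p. Since x < c, p < c. Because s ≤ p, s < c.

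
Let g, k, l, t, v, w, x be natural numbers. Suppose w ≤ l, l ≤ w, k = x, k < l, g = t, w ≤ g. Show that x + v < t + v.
k = x and k < l, therefore x < l. From w ≤ l and l ≤ w, w = l. Since w ≤ g, l ≤ g. g = t, so l ≤ t. Since x < l, x < t. Then x + v < t + v.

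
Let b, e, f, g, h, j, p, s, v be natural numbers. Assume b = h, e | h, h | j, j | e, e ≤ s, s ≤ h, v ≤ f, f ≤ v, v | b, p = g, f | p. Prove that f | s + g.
h | j and j | e, hence h | e. Since e | h, e = h. e ≤ s, so h ≤ s. Since s ≤ h, h = s. Since b = h, b = s. v ≤ f and f ≤ v, thus v = f. Since v | b, f | b. b = s, so f | s. Because p = g and f | p, f | g. Since f | s, f | s + g.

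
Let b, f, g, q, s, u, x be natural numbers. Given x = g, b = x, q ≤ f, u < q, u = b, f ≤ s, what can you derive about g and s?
g < s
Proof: u = b and b = x, so u = x. x = g, so u = g. Because u < q, g < q. Since q ≤ f, g < f. Because f ≤ s, g < s.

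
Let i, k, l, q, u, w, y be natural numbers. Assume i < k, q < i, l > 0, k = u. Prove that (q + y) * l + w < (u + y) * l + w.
Because q < i and i < k, q < k. k = u, so q < u. Then q + y < u + y. l > 0, so (q + y) * l < (u + y) * l. Then (q + y) * l + w < (u + y) * l + w.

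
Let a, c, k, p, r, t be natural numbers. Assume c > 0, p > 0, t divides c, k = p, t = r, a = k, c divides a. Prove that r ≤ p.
t = r and t divides c, therefore r divides c. c > 0, so r ≤ c. a = k and k = p, hence a = p. Since c divides a, c divides p. Since p > 0, c ≤ p. r ≤ c, so r ≤ p.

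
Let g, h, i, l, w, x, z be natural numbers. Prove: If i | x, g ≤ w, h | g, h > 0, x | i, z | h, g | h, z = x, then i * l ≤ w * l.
x | i and i | x, thus x = i. z = x, so z = i. Because h | g and g | h, h = g. z | h and h > 0, so z ≤ h. h = g, so z ≤ g. Since z = i, i ≤ g. Since g ≤ w, i ≤ w. Then i * l ≤ w * l.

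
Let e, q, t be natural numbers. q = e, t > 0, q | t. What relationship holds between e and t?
e ≤ t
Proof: q = e and q | t, thus e | t. From t > 0, e ≤ t.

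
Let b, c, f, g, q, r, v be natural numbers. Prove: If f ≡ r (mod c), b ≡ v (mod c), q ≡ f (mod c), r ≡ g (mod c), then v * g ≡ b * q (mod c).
Because q ≡ f (mod c) and f ≡ r (mod c), q ≡ r (mod c). r ≡ g (mod c), so q ≡ g (mod c). Since b ≡ v (mod c), b * q ≡ v * g (mod c). Then v * g ≡ b * q (mod c).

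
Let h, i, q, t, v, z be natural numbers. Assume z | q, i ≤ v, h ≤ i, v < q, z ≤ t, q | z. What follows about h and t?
h < t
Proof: From q | z and z | q, q = z. v < q, so v < z. i ≤ v, so i < z. Since h ≤ i, h < z. z ≤ t, so h < t.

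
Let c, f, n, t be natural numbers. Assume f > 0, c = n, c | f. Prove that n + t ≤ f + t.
c = n and c | f, therefore n | f. Since f > 0, n ≤ f. Then n + t ≤ f + t.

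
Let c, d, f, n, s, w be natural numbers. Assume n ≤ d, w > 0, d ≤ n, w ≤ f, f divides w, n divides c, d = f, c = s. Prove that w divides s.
f divides w and w > 0, hence f ≤ w. Since w ≤ f, f = w. Because d = f, d = w. n ≤ d and d ≤ n, therefore n = d. Since n divides c, d divides c. Since c = s, d divides s. Since d = w, w divides s.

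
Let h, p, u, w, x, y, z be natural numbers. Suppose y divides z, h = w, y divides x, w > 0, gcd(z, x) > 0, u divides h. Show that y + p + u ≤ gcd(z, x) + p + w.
From y divides z and y divides x, y divides gcd(z, x). Since gcd(z, x) > 0, y ≤ gcd(z, x). Then y + p ≤ gcd(z, x) + p. h = w and u divides h, hence u divides w. w > 0, so u ≤ w. y + p ≤ gcd(z, x) + p, so y + p + u ≤ gcd(z, x) + p + w.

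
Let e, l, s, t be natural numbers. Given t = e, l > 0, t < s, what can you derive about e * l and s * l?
e * l < s * l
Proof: Since t = e and t < s, e < s. From l > 0, by multiplying by a positive, e * l < s * l.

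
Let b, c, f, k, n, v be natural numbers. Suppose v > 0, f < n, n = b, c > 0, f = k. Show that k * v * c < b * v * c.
Since f = k and f < n, k < n. n = b, so k < b. Combined with v > 0, by multiplying by a positive, k * v < b * v. Combined with c > 0, by multiplying by a positive, k * v * c < b * v * c.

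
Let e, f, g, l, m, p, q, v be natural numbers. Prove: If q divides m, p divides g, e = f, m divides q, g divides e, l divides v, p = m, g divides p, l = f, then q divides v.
Because g divides p and p divides g, g = p. Since p = m, g = m. m divides q and q divides m, hence m = q. Since g = m, g = q. e = f and g divides e, hence g divides f. l = f and l divides v, hence f divides v. From g divides f, g divides v. Since g = q, q divides v.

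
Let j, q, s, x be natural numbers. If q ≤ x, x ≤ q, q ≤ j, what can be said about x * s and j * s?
x * s ≤ j * s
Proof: q ≤ x and x ≤ q, thus q = x. q ≤ j, so x ≤ j. By multiplying by a non-negative, x * s ≤ j * s.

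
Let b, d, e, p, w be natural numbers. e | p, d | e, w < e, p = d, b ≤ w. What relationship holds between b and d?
b < d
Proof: Because p = d and e | p, e | d. Since d | e, e = d. b ≤ w and w < e, therefore b < e. Since e = d, b < d.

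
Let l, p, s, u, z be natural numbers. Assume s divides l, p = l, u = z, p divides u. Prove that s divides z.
p = l and p divides u, therefore l divides u. Since u = z, l divides z. From s divides l, s divides z.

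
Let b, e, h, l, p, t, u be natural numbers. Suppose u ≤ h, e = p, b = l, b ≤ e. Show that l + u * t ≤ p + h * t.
e = p and b ≤ e, so b ≤ p. Since b = l, l ≤ p. u ≤ h. By multiplying by a non-negative, u * t ≤ h * t. l ≤ p, so l + u * t ≤ p + h * t.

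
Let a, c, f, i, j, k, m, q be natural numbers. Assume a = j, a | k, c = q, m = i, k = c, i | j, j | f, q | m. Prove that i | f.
Since k = c and c = q, k = q. Since a = j and a | k, j | k. k = q, so j | q. Since m = i and q | m, q | i. Since j | q, j | i. Since i | j, j = i. Since j | f, i | f.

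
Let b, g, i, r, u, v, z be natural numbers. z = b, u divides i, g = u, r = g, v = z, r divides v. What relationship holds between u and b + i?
u divides b + i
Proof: Since v = z and z = b, v = b. r = g and g = u, therefore r = u. r divides v, so u divides v. Since v = b, u divides b. u divides i, so u divides b + i.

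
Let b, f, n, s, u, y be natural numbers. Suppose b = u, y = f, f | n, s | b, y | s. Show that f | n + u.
y = f and y | s, hence f | s. Because b = u and s | b, s | u. Since f | s, f | u. Since f | n, f | n + u.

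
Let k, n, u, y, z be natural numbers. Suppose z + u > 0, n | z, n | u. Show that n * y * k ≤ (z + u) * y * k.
From n | z and n | u, n | z + u. z + u > 0, so n ≤ z + u. Then n * y ≤ (z + u) * y. Then n * y * k ≤ (z + u) * y * k.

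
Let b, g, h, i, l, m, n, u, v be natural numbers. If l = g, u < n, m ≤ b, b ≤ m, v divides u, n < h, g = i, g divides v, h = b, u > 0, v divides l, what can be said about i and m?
i < m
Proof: l = g and v divides l, thus v divides g. g divides v, so v = g. v divides u, so g divides u. u > 0, so g ≤ u. Because g = i, i ≤ u. b ≤ m and m ≤ b, therefore b = m. h = b and n < h, so n < b. Since u < n, u < b. From b = m, u < m. From i ≤ u, i < m.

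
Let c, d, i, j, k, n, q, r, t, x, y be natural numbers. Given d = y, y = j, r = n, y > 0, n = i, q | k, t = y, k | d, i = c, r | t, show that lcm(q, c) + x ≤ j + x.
q | k and k | d, thus q | d. d = y, so q | y. r = n and n = i, therefore r = i. Since i = c, r = c. Because t = y and r | t, r | y. Since r = c, c | y. q | y, so lcm(q, c) | y. y > 0, so lcm(q, c) ≤ y. Since y = j, lcm(q, c) ≤ j. Then lcm(q, c) + x ≤ j + x.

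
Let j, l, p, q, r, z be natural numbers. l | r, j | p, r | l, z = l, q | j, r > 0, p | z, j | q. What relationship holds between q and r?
q ≤ r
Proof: Since j | q and q | j, j = q. l | r and r | l, hence l = r. Since z = l, z = r. j | p and p | z, therefore j | z. Since z = r, j | r. Since j = q, q | r. r > 0, so q ≤ r.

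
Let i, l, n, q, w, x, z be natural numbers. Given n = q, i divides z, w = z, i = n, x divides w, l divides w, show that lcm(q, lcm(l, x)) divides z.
i = n and n = q, thus i = q. i divides z, so q divides z. From l divides w and x divides w, lcm(l, x) divides w. w = z, so lcm(l, x) divides z. Because q divides z, lcm(q, lcm(l, x)) divides z.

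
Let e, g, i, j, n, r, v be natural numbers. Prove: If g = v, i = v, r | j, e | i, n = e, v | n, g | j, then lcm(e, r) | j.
n = e and v | n, so v | e. Since i = v and e | i, e | v. v | e, so v = e. From g = v and g | j, v | j. Since v = e, e | j. r | j, so lcm(e, r) | j.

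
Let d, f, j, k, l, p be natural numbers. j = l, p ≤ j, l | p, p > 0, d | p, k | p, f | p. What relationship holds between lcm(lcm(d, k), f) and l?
lcm(lcm(d, k), f) | l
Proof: j = l and p ≤ j, so p ≤ l. Because l | p and p > 0, l ≤ p. p ≤ l, so p = l. Because d | p and k | p, lcm(d, k) | p. f | p, so lcm(lcm(d, k), f) | p. p = l, so lcm(lcm(d, k), f) | l.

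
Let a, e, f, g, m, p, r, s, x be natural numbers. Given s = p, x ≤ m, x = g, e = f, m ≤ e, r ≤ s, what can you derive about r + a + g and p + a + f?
r + a + g ≤ p + a + f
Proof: s = p and r ≤ s, thus r ≤ p. Then r + a ≤ p + a. Because x ≤ m and m ≤ e, x ≤ e. e = f, so x ≤ f. Since x = g, g ≤ f. Since r + a ≤ p + a, r + a + g ≤ p + a + f.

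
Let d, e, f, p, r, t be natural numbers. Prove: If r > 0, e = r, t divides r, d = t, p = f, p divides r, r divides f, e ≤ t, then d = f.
t divides r and r > 0, therefore t ≤ r. e = r and e ≤ t, thus r ≤ t. Since t ≤ r, t = r. d = t, so d = r. p = f and p divides r, so f divides r. Since r divides f, r = f. d = r, so d = f.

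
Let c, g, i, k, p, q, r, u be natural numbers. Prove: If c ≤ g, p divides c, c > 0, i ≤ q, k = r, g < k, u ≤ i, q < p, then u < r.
u ≤ i and i ≤ q, thus u ≤ q. p divides c and c > 0, therefore p ≤ c. Since q < p, q < c. u ≤ q, so u < c. c ≤ g and g < k, therefore c < k. From u < c, u < k. From k = r, u < r.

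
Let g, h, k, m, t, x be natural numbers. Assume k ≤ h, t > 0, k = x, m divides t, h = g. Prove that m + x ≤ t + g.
m divides t and t > 0, thus m ≤ t. From h = g and k ≤ h, k ≤ g. k = x, so x ≤ g. Because m ≤ t, m + x ≤ t + g.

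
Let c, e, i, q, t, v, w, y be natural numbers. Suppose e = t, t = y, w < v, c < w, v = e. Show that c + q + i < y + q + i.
e = t and t = y, so e = y. Since v = e and w < v, w < e. c < w, so c < e. e = y, so c < y. Then c + q < y + q. Then c + q + i < y + q + i.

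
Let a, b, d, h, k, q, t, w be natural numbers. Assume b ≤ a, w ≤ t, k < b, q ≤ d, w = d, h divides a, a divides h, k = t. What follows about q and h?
q < h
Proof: Because w = d and w ≤ t, d ≤ t. Because q ≤ d, q ≤ t. k = t and k < b, so t < b. Since q ≤ t, q < b. a divides h and h divides a, thus a = h. b ≤ a, so b ≤ h. Since q < b, q < h.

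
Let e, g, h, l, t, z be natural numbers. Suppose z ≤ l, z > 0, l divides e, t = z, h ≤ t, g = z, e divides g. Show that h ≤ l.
g = z and e divides g, therefore e divides z. l divides e, so l divides z. Since z > 0, l ≤ z. Since z ≤ l, z = l. t = z, so t = l. Since h ≤ t, h ≤ l.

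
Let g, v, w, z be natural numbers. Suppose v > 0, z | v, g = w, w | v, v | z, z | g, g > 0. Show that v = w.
Since z | v and v | z, z = v. Since z | g, v | g. g > 0, so v ≤ g. Since g = w, v ≤ w. Since w | v and v > 0, w ≤ v. v ≤ w, so v = w.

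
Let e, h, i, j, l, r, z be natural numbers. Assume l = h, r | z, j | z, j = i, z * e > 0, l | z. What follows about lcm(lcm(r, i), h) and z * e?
lcm(lcm(r, i), h) ≤ z * e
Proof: j = i and j | z, so i | z. Since r | z, lcm(r, i) | z. l = h and l | z, hence h | z. Since lcm(r, i) | z, lcm(lcm(r, i), h) | z. Then lcm(lcm(r, i), h) | z * e. z * e > 0, so lcm(lcm(r, i), h) ≤ z * e.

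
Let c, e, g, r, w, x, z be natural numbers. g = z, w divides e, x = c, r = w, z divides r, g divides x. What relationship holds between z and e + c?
z divides e + c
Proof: r = w and z divides r, therefore z divides w. w divides e, so z divides e. From x = c and g divides x, g divides c. Since g = z, z divides c. Because z divides e, z divides e + c.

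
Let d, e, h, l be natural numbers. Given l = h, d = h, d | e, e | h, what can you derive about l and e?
l = e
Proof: From d = h and d | e, h | e. e | h, so h = e. l = h, so l = e.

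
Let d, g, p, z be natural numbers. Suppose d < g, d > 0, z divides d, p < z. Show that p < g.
From z divides d and d > 0, z ≤ d. p < z, so p < d. Since d < g, p < g.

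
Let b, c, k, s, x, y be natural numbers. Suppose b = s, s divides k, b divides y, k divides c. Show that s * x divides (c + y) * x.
Since s divides k and k divides c, s divides c. b = s and b divides y, hence s divides y. Since s divides c, s divides c + y. Then s * x divides (c + y) * x.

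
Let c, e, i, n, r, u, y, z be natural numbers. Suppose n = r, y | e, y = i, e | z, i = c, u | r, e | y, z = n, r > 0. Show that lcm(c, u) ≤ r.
y = i and i = c, so y = c. From e | y and y | e, e = y. From z = n and e | z, e | n. Since n = r, e | r. Because e = y, y | r. Since y = c, c | r. Since u | r, lcm(c, u) | r. r > 0, so lcm(c, u) ≤ r.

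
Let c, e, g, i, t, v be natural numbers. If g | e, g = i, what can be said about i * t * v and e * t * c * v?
i * t * v | e * t * c * v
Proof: Since g = i and g | e, i | e. Then i * t | e * t. Then i * t | e * t * c. Then i * t * v | e * t * c * v.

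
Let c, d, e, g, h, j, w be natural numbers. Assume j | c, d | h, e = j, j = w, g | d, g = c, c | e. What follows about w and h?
w | h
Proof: e = j and c | e, therefore c | j. j | c, so c = j. j = w, so c = w. Because g | d and d | h, g | h. g = c, so c | h. c = w, so w | h.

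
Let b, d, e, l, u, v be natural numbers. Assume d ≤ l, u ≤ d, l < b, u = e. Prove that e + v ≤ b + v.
Since u ≤ d and d ≤ l, u ≤ l. Since u = e, e ≤ l. Since l < b, e < b. Then e + v < b + v. Then e + v ≤ b + v.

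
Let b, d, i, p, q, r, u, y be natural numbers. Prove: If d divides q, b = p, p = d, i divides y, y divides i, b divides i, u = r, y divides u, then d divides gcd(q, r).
From b = p and p = d, b = d. Since i divides y and y divides i, i = y. Since b divides i, b divides y. Since u = r and y divides u, y divides r. b divides y, so b divides r. Because b = d, d divides r. Since d divides q, d divides gcd(q, r).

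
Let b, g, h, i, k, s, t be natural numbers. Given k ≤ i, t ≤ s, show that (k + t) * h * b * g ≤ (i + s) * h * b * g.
Because k ≤ i and t ≤ s, k + t ≤ i + s. Then (k + t) * h ≤ (i + s) * h. Then (k + t) * h * b ≤ (i + s) * h * b. Then (k + t) * h * b * g ≤ (i + s) * h * b * g.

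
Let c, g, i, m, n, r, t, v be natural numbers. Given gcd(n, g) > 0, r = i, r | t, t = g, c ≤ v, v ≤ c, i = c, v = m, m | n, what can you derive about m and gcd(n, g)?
m ≤ gcd(n, g)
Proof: c ≤ v and v ≤ c, hence c = v. From i = c, i = v. v = m, so i = m. r = i and r | t, so i | t. From t = g, i | g. Since i = m, m | g. m | n, so m | gcd(n, g). gcd(n, g) > 0, so m ≤ gcd(n, g).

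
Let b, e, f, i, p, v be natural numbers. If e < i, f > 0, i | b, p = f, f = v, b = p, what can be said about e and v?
e < v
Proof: Because b = p and p = f, b = f. i | b, so i | f. f > 0, so i ≤ f. From f = v, i ≤ v. e < i, so e < v.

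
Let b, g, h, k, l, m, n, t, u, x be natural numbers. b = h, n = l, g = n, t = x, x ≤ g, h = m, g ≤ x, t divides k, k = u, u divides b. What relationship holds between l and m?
l divides m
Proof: x ≤ g and g ≤ x, hence x = g. t = x, so t = g. Because g = n, t = n. Since n = l, t = l. From k = u and t divides k, t divides u. b = h and u divides b, so u divides h. h = m, so u divides m. Since t divides u, t divides m. Since t = l, l divides m.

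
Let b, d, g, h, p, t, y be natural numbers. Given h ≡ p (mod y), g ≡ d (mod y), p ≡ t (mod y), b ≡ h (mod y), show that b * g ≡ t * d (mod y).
b ≡ h (mod y) and h ≡ p (mod y), so b ≡ p (mod y). p ≡ t (mod y), so b ≡ t (mod y). Since g ≡ d (mod y), b * g ≡ t * d (mod y).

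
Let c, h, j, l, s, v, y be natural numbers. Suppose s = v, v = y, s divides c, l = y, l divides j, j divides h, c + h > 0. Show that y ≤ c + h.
s = v and v = y, so s = y. Since s divides c, y divides c. Since l = y and l divides j, y divides j. j divides h, so y divides h. Since y divides c, y divides c + h. Because c + h > 0, y ≤ c + h.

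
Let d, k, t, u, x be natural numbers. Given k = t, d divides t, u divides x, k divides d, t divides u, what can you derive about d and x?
d divides x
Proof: Since k = t and k divides d, t divides d. Since d divides t, t = d. Because t divides u and u divides x, t divides x. t = d, so d divides x.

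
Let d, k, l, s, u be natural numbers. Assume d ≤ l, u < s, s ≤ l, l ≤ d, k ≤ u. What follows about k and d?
k < d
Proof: k ≤ u and u < s, so k < s. l ≤ d and d ≤ l, hence l = d. s ≤ l, so s ≤ d. k < s, so k < d.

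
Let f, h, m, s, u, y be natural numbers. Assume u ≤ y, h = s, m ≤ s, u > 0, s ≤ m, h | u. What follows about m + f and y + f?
m + f ≤ y + f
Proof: Because s ≤ m and m ≤ s, s = m. Because h = s, h = m. Because h | u and u > 0, h ≤ u. Since u ≤ y, h ≤ y. h = m, so m ≤ y. Then m + f ≤ y + f.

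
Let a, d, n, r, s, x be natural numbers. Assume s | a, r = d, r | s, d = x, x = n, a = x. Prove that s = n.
a = x and s | a, thus s | x. r = d and r | s, therefore d | s. From d = x, x | s. Since s | x, s = x. x = n, so s = n.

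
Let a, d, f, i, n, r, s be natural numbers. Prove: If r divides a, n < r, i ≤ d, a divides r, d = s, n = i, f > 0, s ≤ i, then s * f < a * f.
Because d = s and i ≤ d, i ≤ s. s ≤ i, so i = s. n = i, so n = s. r divides a and a divides r, hence r = a. Since n < r, n < a. n = s, so s < a. Combined with f > 0, by multiplying by a positive, s * f < a * f.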